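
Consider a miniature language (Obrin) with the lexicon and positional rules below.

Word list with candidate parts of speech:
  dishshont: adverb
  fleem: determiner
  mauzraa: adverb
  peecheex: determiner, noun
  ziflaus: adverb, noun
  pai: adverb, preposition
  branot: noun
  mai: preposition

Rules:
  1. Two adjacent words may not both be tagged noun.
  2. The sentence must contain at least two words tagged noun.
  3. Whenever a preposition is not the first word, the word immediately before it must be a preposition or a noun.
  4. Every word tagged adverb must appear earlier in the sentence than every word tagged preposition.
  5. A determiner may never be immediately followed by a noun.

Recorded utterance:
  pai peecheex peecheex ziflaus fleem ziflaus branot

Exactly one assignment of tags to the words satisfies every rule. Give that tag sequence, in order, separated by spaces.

adverb noun determiner adverb determiner adverb noun

Candidates per position — 1:pai {adverb,preposition}; 2:peecheex {determiner,noun}; 3:peecheex {determiner,noun}; 4:ziflaus {adverb,noun}; 5:fleem {determiner}; 6:ziflaus {adverb,noun}; 7:branot {noun}.
If word 6 were noun, no tagging could satisfy rule 1; so word 6 is adverb.
If word 1 were preposition, no tagging could satisfy rule 4; so word 1 is adverb.
The remaining ambiguous positions (2, 3, 4) are resolved jointly — only one combination satisfies every rule.
So the tagging must be: adverb noun determiner adverb determiner adverb noun.
Rule-by-rule: rule 1 holds; rule 2 holds; rule 3 holds; rule 4 holds; rule 5 holds.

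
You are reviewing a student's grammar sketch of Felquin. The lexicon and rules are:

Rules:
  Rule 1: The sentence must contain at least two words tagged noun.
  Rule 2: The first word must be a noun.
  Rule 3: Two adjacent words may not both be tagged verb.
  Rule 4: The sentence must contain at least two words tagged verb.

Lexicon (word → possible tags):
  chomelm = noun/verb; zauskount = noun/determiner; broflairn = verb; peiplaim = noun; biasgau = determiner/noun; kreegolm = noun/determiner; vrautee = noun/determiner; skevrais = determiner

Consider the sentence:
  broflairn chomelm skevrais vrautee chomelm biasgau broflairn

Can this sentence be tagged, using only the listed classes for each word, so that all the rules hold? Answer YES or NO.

Candidates per position — 1:broflairn {verb}; 2:chomelm {noun,verb}; 3:skevrais {determiner}; 4:vrautee {noun,determiner}; 5:chomelm {noun,verb}; 6:biasgau {determiner,noun}; 7:broflairn {verb}.
Rule 2 cannot be satisfied by any choice of tags from the lexicon.
So there is no consistent tagging.

NO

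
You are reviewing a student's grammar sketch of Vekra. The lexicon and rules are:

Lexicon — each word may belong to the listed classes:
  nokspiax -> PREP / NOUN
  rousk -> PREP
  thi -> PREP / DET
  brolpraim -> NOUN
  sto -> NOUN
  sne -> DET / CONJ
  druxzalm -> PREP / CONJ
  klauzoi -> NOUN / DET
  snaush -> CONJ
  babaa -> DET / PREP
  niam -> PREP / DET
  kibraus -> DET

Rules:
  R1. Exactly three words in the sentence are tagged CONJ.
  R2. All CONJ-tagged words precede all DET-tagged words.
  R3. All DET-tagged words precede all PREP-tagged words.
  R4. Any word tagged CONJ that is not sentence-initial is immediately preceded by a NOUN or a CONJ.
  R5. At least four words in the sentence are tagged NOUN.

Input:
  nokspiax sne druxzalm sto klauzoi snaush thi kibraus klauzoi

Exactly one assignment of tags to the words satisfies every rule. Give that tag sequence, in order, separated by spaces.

NOUN CONJ CONJ NOUN NOUN CONJ DET DET NOUN

Candidates per position — 1:nokspiax {PREP,NOUN}; 2:sne {DET,CONJ}; 3:druxzalm {PREP,CONJ}; 4:sto {NOUN}; 5:klauzoi {NOUN,DET}; 6:snaush {CONJ}; 7:thi {PREP,DET}; 8:kibraus {DET}; 9:klauzoi {NOUN,DET}.
Position 1: tagging it PREP would leave rule 3 unsatisfiable, so it must be NOUN.
Position 2: tagging it DET would leave rule 1 unsatisfiable, so it must be CONJ.
Position 3: tagging it PREP would leave rule 1 unsatisfiable, so it must be CONJ.
Position 5: tagging it DET would leave rule 2 unsatisfiable, so it must be NOUN.
Position 7: tagging it PREP would leave rule 3 unsatisfiable, so it must be DET.
Position 9: tagging it DET would leave rule 5 unsatisfiable, so it must be NOUN.
The unique satisfying tagging is: NOUN CONJ CONJ NOUN NOUN CONJ DET DET NOUN.
Verifying each rule — rule 1 satisfied; rule 2 satisfied; rule 3 satisfied; rule 4 satisfied; rule 5 satisfied.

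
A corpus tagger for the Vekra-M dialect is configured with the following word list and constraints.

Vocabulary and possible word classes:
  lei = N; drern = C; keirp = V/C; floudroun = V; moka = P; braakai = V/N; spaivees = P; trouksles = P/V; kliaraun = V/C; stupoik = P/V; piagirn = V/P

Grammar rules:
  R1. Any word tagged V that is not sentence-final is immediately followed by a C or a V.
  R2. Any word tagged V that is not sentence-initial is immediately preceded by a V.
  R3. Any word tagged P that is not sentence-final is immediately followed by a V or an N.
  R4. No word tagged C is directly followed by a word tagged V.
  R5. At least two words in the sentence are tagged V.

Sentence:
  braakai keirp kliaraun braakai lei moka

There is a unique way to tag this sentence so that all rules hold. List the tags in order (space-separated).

V V C N N P

Candidates per position — 1:braakai {V,N}; 2:keirp {V,C}; 3:kliaraun {V,C}; 4:braakai {V,N}; 5:lei {N}; 6:moka {P}.
At position 3, choosing V makes rule 1 impossible to satisfy; hence C.
At position 4, choosing V makes rule 1 impossible to satisfy; hence N.
At position 1, choosing N makes rule 5 impossible to satisfy; hence V.
At position 2, choosing C makes rule 5 impossible to satisfy; hence V.
The only consistent sequence is: V V C N N P.
Check: rule 1 ✓; rule 2 ✓; rule 3 ✓; rule 4 ✓; rule 5 ✓.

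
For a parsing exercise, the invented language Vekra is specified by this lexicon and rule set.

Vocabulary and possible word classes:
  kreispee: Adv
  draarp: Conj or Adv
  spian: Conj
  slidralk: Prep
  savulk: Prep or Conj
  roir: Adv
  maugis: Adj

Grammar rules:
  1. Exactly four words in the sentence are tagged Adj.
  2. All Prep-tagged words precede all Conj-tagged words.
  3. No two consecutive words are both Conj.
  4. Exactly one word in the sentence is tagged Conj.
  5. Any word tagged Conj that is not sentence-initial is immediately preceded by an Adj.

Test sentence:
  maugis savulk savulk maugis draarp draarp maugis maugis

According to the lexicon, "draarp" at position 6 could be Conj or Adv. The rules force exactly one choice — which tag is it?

Adv

Candidates per position — 1:maugis {Adj}; 2:savulk {Prep,Conj}; 3:savulk {Prep,Conj}; 4:maugis {Adj}; 5:draarp {Conj,Adv}; 6:draarp {Conj,Adv}; 7:maugis {Adj}; 8:maugis {Adj}.
At position 3, choosing Conj makes rule 5 impossible to satisfy; hence Prep.
At position 6, choosing Conj makes rule 5 impossible to satisfy; hence Adv.
At position 2, choosing Conj makes rule 2 impossible to satisfy; hence Prep.
At position 5, choosing Adv makes rule 4 impossible to satisfy; hence Conj.
So the tagging must be: Adj Prep Prep Adj Conj Adv Adj Adj.
Check: rule 1 ✓; rule 2 ✓; rule 3 ✓; rule 4 ✓; rule 5 ✓.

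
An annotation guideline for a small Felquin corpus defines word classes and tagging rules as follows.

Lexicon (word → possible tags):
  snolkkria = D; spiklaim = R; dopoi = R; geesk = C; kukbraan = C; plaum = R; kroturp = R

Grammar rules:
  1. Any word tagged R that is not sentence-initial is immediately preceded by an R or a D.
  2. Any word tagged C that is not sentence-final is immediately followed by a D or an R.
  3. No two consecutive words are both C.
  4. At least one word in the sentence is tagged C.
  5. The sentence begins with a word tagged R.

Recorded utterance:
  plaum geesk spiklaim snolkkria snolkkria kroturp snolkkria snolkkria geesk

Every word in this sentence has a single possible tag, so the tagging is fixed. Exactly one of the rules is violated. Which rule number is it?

Fixed tagging: R C R D D R D D C.
Checking each rule: R1 fails, R2 ok, R3 ok, R4 ok, R5 ok.
Only rule 1 fails.

1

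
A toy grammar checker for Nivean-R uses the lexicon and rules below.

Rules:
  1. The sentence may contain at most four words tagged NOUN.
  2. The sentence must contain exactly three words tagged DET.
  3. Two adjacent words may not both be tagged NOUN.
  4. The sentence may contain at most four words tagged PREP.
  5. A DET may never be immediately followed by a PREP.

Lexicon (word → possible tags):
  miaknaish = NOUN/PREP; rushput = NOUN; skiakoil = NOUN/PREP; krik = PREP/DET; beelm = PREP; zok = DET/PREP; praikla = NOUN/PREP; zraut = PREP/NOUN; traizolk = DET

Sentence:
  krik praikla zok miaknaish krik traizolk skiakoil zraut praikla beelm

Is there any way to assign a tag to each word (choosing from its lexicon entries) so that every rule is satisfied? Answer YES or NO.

YES

Candidates per position — 1:krik {PREP,DET}; 2:praikla {NOUN,PREP}; 3:zok {DET,PREP}; 4:miaknaish {NOUN,PREP}; 5:krik {PREP,DET}; 6:traizolk {DET}; 7:skiakoil {NOUN,PREP}; 8:zraut {PREP,NOUN}; 9:praikla {NOUN,PREP}; 10:beelm {PREP}.
One satisfying assignment: DET NOUN DET NOUN PREP DET NOUN PREP NOUN PREP.
Verifying each rule — rule 1 holds; rule 2 holds; rule 3 holds; rule 4 holds; rule 5 holds.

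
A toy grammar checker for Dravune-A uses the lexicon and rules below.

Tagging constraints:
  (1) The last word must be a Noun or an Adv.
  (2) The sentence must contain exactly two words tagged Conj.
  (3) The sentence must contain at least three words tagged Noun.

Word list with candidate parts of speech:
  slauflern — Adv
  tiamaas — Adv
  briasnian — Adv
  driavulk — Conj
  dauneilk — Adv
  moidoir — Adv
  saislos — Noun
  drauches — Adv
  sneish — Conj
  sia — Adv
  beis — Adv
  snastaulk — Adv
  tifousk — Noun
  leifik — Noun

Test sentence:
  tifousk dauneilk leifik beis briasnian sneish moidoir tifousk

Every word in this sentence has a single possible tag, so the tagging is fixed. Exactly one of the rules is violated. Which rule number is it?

2

Fixed tagging: Noun Adv Noun Adv Adv Conj Adv Noun.
Rule check: R1 ✓, R2 ✗, R3 ✓.
Only rule 2 fails.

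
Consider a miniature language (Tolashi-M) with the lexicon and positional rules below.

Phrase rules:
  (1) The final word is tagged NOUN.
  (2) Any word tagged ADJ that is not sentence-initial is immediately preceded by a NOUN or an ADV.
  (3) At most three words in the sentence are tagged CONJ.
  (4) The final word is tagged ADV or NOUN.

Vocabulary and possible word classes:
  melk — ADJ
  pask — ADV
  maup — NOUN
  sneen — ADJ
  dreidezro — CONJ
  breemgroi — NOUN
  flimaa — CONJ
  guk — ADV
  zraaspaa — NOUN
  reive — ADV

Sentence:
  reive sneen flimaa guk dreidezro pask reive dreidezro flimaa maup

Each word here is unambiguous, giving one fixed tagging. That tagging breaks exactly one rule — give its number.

Fixed tagging: ADV ADJ CONJ ADV CONJ ADV ADV CONJ CONJ NOUN.
Rule check: R1 ✓, R2 ✓, R3 ✗, R4 ✓.
Only rule 3 fails.

3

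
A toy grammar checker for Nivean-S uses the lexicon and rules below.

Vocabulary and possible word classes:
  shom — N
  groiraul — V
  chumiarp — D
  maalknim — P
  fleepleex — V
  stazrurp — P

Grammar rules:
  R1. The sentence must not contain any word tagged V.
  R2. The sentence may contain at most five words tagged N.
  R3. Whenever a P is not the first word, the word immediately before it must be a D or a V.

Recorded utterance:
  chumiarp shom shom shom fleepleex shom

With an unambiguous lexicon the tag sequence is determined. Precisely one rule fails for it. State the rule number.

Fixed tagging: D N N N V N.
Rule check: R1 fail, R2 pass, R3 pass.
Only rule 1 fails.

1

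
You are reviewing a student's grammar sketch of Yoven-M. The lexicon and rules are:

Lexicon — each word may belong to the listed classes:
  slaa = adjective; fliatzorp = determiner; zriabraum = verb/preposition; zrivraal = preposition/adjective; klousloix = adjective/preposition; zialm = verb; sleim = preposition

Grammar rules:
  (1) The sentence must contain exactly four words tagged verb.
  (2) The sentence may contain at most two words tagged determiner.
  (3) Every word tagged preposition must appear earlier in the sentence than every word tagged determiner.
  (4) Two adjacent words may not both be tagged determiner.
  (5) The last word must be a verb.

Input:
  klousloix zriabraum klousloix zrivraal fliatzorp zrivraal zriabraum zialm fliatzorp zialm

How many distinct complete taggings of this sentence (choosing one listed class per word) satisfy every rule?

8

Candidates per position — 1:klousloix {adjective,preposition}; 2:zriabraum {verb,preposition}; 3:klousloix {adjective,preposition}; 4:zrivraal {preposition,adjective}; 5:fliatzorp {determiner}; 6:zrivraal {preposition,adjective}; 7:zriabraum {verb,preposition}; 8:zialm {verb}; 9:fliatzorp {determiner}; 10:zialm {verb}.
There are 64 candidate sequences in total.
Checking each against the rules leaves 8 sequences.
Count = 8.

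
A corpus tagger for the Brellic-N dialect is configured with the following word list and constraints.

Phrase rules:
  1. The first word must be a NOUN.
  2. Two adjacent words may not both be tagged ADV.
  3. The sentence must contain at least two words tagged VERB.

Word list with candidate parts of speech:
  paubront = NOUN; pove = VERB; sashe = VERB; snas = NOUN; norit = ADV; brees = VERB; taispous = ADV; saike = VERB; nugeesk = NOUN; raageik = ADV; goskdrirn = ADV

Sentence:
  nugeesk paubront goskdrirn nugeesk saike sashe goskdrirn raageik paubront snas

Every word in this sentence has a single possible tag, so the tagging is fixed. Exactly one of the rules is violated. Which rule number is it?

2

Fixed tagging: NOUN NOUN ADV NOUN VERB VERB ADV ADV NOUN NOUN.
Rule check: R1 pass, R2 fail, R3 pass.
Only rule 2 fails.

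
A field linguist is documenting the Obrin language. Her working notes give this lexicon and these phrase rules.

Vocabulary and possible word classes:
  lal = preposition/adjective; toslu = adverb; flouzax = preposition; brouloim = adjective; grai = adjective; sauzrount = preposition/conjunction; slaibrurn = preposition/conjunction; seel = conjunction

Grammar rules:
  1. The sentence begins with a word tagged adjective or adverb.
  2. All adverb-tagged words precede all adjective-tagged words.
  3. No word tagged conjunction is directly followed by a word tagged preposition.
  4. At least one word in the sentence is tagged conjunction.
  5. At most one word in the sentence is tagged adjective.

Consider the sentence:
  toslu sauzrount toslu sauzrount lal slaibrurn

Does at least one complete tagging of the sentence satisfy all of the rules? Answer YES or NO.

YES

Candidates per position — 1:toslu {adverb}; 2:sauzrount {preposition,conjunction}; 3:toslu {adverb}; 4:sauzrount {preposition,conjunction}; 5:lal {preposition,adjective}; 6:slaibrurn {preposition,conjunction}.
One satisfying assignment: adverb conjunction adverb preposition preposition preposition.
Check: rule 1 holds; rule 2 holds; rule 3 holds; rule 4 holds; rule 5 holds.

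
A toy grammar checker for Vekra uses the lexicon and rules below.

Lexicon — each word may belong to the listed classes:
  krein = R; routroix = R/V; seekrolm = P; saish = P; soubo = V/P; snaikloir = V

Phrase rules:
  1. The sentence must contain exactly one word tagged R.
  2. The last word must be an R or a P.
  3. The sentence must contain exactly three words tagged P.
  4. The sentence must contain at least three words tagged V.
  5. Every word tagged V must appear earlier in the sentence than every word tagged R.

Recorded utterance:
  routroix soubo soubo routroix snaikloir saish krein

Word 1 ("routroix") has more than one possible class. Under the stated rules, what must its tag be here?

Candidates per position — 1:routroix {R,V}; 2:soubo {V,P}; 3:soubo {V,P}; 4:routroix {R,V}; 5:snaikloir {V}; 6:saish {P}; 7:krein {R}.
Word 1 cannot be R — rule 1 would then fail for every completion. It is V.
Word 2 cannot be V — rule 3 would then fail for every completion. It is P.
Word 3 cannot be V — rule 3 would then fail for every completion. It is P.
Word 4 cannot be R — rule 1 would then fail for every completion. It is V.
So the tagging must be: V P P V V P R.
Rule-by-rule: rule 1 holds; rule 2 holds; rule 3 holds; rule 4 holds; rule 5 holds.

V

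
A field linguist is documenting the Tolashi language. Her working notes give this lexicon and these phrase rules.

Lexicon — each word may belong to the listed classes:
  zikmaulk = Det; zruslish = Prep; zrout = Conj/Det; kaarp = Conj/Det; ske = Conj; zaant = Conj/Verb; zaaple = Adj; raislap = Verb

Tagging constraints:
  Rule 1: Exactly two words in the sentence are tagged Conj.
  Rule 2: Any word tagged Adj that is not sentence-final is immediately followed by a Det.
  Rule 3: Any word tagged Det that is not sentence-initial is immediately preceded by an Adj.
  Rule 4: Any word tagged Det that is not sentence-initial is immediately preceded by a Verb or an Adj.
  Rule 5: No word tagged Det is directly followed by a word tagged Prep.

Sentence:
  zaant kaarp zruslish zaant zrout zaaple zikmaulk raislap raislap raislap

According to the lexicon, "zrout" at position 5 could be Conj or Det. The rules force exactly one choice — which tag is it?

Conj

Candidates per position — 1:zaant {Conj,Verb}; 2:kaarp {Conj,Det}; 3:zruslish {Prep}; 4:zaant {Conj,Verb}; 5:zrout {Conj,Det}; 6:zaaple {Adj}; 7:zikmaulk {Det}; 8:raislap {Verb}; 9:raislap {Verb}; 10:raislap {Verb}.
Position 2: tagging it Det would leave rule 3 unsatisfiable, so it must be Conj.
Position 5: tagging it Det would leave rule 3 unsatisfiable, so it must be Conj.
Position 1: tagging it Conj would leave rule 1 unsatisfiable, so it must be Verb.
Position 4: tagging it Conj would leave rule 1 unsatisfiable, so it must be Verb.
The unique satisfying tagging is: Verb Conj Prep Verb Conj Adj Det Verb Verb Verb.
Rule-by-rule: rule 1 ✓; rule 2 ✓; rule 3 ✓; rule 4 ✓; rule 5 ✓.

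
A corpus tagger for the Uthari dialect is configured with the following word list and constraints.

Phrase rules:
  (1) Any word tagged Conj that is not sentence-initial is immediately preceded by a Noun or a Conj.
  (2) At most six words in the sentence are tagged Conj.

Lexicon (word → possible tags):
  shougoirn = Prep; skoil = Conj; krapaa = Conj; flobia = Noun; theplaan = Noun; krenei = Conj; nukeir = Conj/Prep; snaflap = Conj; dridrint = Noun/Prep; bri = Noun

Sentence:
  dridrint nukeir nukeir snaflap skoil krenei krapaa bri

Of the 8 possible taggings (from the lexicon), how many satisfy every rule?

Candidates per position — 1:dridrint {Noun,Prep}; 2:nukeir {Conj,Prep}; 3:nukeir {Conj,Prep}; 4:snaflap {Conj}; 5:skoil {Conj}; 6:krenei {Conj}; 7:krapaa {Conj}; 8:bri {Noun}.
There are 8 candidate sequences in total.
The sequences that satisfy every rule: Noun Conj Conj Conj Conj Conj Conj Noun.
Count = 1.

1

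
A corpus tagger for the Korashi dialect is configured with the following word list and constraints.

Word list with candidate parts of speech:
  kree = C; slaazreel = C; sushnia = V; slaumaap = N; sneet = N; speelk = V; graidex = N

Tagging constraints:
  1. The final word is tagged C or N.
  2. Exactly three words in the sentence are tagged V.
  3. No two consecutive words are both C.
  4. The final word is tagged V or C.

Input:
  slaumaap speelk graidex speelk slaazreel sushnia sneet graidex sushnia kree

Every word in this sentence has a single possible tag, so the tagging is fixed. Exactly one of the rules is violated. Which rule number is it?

2

Fixed tagging: N V N V C V N N V C.
Checking each rule: R1 pass, R2 fail, R3 pass, R4 pass.
Only rule 2 fails.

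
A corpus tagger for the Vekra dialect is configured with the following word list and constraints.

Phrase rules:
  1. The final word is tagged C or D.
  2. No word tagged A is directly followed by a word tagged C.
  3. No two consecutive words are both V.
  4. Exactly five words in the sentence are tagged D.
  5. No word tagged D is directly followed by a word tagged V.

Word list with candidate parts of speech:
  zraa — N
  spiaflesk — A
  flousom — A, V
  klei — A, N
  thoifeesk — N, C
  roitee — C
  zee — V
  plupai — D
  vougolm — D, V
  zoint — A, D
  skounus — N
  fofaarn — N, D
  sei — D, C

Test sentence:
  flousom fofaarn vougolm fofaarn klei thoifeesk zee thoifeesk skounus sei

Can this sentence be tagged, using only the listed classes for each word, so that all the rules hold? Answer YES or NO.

Candidates per position — 1:flousom {A,V}; 2:fofaarn {N,D}; 3:vougolm {D,V}; 4:fofaarn {N,D}; 5:klei {A,N}; 6:thoifeesk {N,C}; 7:zee {V}; 8:thoifeesk {N,C}; 9:skounus {N}; 10:sei {D,C}.
Rule 4 cannot be satisfied by any choice of tags from the lexicon.
So there is no consistent tagging.

NO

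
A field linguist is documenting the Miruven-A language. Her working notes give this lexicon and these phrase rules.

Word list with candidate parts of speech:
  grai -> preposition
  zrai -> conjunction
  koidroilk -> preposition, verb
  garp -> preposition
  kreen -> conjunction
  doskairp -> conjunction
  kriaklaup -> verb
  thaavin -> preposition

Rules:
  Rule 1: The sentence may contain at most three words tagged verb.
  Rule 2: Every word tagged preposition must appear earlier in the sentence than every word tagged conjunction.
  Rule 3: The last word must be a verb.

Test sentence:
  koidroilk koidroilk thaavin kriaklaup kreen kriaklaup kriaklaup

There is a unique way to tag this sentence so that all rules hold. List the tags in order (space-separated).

Candidates per position — 1:koidroilk {preposition,verb}; 2:koidroilk {preposition,verb}; 3:thaavin {preposition}; 4:kriaklaup {verb}; 5:kreen {conjunction}; 6:kriaklaup {verb}; 7:kriaklaup {verb}.
Word 1 cannot be verb — rule 1 would then fail for every completion. It is preposition.
Word 2 cannot be verb — rule 1 would then fail for every completion. It is preposition.
The unique satisfying tagging is: preposition preposition preposition verb conjunction verb verb.
Verifying each rule — rule 1 satisfied; rule 2 satisfied; rule 3 satisfied.

preposition preposition preposition verb conjunction verb verb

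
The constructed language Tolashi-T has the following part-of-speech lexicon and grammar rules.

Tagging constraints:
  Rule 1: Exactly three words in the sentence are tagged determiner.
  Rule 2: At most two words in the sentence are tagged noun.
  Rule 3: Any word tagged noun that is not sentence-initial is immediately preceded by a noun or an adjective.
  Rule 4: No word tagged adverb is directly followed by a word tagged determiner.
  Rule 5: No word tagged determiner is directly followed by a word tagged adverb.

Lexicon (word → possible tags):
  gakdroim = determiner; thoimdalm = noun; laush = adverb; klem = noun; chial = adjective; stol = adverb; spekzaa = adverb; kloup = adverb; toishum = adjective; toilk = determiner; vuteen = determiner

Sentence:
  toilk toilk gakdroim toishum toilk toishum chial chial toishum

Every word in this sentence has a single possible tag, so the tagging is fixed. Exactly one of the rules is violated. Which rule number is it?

1

Fixed tagging: determiner determiner determiner adjective determiner adjective adjective adjective adjective.
Checking each rule: R1 fail, R2 pass, R3 pass, R4 pass, R5 pass.
Only rule 1 fails.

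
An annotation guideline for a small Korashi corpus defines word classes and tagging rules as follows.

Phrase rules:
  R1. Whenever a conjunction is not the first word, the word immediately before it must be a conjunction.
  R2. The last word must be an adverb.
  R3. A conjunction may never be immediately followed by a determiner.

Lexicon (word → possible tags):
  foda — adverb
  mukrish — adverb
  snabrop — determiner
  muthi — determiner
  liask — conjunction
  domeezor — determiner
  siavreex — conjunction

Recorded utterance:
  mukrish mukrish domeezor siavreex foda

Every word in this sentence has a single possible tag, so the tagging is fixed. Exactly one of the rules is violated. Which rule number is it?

Fixed tagging: adverb adverb determiner conjunction adverb.
Applying the rules: R1 fails, R2 ok, R3 ok.
Only rule 1 fails.

1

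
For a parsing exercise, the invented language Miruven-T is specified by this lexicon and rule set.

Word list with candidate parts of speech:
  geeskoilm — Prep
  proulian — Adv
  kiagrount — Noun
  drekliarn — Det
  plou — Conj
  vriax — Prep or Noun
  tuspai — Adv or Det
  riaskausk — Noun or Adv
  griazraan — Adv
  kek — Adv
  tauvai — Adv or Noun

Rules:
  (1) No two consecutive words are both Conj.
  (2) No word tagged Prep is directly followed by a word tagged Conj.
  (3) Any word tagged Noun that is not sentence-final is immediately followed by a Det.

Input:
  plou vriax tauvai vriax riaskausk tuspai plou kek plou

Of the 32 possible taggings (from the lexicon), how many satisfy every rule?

3

Candidates per position — 1:plou {Conj}; 2:vriax {Prep,Noun}; 3:tauvai {Adv,Noun}; 4:vriax {Prep,Noun}; 5:riaskausk {Noun,Adv}; 6:tuspai {Adv,Det}; 7:plou {Conj}; 8:kek {Adv}; 9:plou {Conj}.
There are 32 candidate sequences in total.
The sequences that satisfy every rule: Conj Prep Adv Prep Noun Det Conj Adv Conj; Conj Prep Adv Prep Adv Adv Conj Adv Conj; Conj Prep Adv Prep Adv Det Conj Adv Conj.
Count = 3.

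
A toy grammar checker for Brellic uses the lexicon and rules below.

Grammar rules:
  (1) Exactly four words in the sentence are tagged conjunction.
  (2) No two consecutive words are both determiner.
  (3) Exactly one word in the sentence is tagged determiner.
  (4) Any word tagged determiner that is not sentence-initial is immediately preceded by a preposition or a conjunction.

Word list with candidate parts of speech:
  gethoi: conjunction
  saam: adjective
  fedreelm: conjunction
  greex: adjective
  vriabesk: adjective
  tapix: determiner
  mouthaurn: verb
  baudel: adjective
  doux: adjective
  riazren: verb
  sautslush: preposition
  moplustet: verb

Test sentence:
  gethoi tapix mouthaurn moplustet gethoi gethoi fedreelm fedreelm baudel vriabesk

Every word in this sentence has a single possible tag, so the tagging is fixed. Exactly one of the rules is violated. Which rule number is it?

1

Fixed tagging: conjunction determiner verb verb conjunction conjunction conjunction conjunction adjective adjective.
Rule check: R1 violated, R2 holds, R3 holds, R4 holds.
Only rule 1 fails.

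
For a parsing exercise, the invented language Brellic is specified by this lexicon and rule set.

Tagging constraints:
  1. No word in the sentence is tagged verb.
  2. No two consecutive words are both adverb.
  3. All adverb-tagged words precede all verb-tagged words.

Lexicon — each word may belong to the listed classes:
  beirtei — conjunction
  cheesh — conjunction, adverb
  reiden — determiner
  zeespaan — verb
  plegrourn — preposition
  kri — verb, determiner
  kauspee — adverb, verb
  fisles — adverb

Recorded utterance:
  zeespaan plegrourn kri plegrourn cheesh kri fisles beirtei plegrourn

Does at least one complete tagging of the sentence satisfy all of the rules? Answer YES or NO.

Candidates per position — 1:zeespaan {verb}; 2:plegrourn {preposition}; 3:kri {verb,determiner}; 4:plegrourn {preposition}; 5:cheesh {conjunction,adverb}; 6:kri {verb,determiner}; 7:fisles {adverb}; 8:beirtei {conjunction}; 9:plegrourn {preposition}.
Rule 1 cannot be satisfied by any choice of tags from the lexicon.
So there is no consistent tagging.

NO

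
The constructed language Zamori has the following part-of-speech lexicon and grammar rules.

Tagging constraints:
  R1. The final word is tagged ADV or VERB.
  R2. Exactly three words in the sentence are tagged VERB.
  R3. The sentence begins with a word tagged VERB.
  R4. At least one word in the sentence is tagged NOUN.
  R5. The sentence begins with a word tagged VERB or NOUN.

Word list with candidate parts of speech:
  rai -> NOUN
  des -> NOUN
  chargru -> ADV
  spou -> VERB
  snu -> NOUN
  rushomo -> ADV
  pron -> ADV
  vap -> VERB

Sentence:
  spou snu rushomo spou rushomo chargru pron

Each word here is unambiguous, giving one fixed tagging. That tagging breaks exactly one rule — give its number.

2

Fixed tagging: VERB NOUN ADV VERB ADV ADV ADV.
Checking each rule: R1 pass, R2 fail, R3 pass, R4 pass, R5 pass.
Only rule 2 fails.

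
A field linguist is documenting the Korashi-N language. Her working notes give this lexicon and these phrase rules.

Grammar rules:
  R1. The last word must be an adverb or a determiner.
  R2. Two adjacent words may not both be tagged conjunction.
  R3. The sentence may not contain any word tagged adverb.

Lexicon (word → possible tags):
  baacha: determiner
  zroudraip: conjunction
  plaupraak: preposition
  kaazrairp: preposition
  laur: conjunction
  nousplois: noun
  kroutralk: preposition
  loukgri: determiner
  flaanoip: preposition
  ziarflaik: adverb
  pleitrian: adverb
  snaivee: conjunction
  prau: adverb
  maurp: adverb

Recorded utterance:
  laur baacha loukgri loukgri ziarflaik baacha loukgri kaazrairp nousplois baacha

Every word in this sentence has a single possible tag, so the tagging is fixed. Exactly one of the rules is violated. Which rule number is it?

3

Fixed tagging: conjunction determiner determiner determiner adverb determiner determiner preposition noun determiner.
Rule check: R1 ok, R2 ok, R3 fails.
Only rule 3 fails.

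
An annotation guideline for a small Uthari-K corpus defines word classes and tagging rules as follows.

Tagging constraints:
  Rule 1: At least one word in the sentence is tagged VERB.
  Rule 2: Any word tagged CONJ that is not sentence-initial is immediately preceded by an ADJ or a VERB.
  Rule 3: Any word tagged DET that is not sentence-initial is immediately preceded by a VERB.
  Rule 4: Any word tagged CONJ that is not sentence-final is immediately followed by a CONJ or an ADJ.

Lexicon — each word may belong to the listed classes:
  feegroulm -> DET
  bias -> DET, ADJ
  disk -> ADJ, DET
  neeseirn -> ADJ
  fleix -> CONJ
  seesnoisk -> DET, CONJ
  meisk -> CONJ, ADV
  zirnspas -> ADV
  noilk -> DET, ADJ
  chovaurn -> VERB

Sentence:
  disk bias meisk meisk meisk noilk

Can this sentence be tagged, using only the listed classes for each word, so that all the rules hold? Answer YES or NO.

NO

Candidates per position — 1:disk {ADJ,DET}; 2:bias {DET,ADJ}; 3:meisk {CONJ,ADV}; 4:meisk {CONJ,ADV}; 5:meisk {CONJ,ADV}; 6:noilk {DET,ADJ}.
Rule 1 cannot be satisfied by any choice of tags from the lexicon.
So there is no consistent tagging.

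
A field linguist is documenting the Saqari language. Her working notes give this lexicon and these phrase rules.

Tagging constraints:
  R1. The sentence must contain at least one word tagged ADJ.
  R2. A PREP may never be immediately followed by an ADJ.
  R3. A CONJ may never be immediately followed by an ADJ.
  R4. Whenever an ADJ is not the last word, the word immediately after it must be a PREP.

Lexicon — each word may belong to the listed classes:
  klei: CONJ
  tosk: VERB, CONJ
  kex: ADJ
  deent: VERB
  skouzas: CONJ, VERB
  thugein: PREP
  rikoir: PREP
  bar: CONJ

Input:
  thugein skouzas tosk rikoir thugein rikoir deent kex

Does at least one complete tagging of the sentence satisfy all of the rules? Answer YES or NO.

YES

Candidates per position — 1:thugein {PREP}; 2:skouzas {CONJ,VERB}; 3:tosk {VERB,CONJ}; 4:rikoir {PREP}; 5:thugein {PREP}; 6:rikoir {PREP}; 7:deent {VERB}; 8:kex {ADJ}.
One satisfying assignment: PREP VERB CONJ PREP PREP PREP VERB ADJ.
Verifying each rule — rule 1 ok; rule 2 ok; rule 3 ok; rule 4 ok.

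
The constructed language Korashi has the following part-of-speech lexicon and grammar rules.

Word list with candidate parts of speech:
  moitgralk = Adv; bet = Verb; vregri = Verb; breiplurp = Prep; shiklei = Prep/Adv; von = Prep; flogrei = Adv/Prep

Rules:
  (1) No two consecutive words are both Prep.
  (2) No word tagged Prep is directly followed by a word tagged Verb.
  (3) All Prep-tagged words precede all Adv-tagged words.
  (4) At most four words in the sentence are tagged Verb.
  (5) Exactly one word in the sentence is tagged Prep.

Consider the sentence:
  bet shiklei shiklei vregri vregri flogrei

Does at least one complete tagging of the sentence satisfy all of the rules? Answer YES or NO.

YES

Candidates per position — 1:bet {Verb}; 2:shiklei {Prep,Adv}; 3:shiklei {Prep,Adv}; 4:vregri {Verb}; 5:vregri {Verb}; 6:flogrei {Adv,Prep}.
One satisfying assignment: Verb Prep Adv Verb Verb Adv.
Rule-by-rule: rule 1 ✓; rule 2 ✓; rule 3 ✓; rule 4 ✓; rule 5 ✓.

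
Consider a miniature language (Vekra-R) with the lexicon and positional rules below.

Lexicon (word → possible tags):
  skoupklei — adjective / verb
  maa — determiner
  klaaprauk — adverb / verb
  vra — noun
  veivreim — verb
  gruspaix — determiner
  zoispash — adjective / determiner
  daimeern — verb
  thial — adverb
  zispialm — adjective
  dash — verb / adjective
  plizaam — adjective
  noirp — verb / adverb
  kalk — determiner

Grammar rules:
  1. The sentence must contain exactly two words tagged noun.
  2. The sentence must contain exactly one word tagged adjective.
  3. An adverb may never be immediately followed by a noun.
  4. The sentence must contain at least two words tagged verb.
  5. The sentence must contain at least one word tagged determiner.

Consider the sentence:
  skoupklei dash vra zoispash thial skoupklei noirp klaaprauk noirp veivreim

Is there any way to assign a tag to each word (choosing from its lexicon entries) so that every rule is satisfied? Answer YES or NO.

NO

Candidates per position — 1:skoupklei {adjective,verb}; 2:dash {verb,adjective}; 3:vra {noun}; 4:zoispash {adjective,determiner}; 5:thial {adverb}; 6:skoupklei {adjective,verb}; 7:noirp {verb,adverb}; 8:klaaprauk {adverb,verb}; 9:noirp {verb,adverb}; 10:veivreim {verb}.
Rule 1 cannot be satisfied by any choice of tags from the lexicon.
So there is no consistent tagging.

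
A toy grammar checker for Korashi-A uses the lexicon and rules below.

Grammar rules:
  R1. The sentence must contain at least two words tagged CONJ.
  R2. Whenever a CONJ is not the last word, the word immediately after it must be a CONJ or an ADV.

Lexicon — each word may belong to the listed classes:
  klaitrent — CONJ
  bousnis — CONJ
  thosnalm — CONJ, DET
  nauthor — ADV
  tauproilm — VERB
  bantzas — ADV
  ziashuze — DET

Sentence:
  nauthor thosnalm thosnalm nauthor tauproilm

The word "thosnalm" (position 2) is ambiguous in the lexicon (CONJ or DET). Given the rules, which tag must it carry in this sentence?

Candidates per position — 1:nauthor {ADV}; 2:thosnalm {CONJ,DET}; 3:thosnalm {CONJ,DET}; 4:nauthor {ADV}; 5:tauproilm {VERB}.
Position 2: tagging it DET would leave rule 1 unsatisfiable, so it must be CONJ.
Position 3: tagging it DET would leave rule 1 unsatisfiable, so it must be CONJ.
So the tagging must be: ADV CONJ CONJ ADV VERB.
Verifying each rule — rule 1 holds; rule 2 holds.

CONJ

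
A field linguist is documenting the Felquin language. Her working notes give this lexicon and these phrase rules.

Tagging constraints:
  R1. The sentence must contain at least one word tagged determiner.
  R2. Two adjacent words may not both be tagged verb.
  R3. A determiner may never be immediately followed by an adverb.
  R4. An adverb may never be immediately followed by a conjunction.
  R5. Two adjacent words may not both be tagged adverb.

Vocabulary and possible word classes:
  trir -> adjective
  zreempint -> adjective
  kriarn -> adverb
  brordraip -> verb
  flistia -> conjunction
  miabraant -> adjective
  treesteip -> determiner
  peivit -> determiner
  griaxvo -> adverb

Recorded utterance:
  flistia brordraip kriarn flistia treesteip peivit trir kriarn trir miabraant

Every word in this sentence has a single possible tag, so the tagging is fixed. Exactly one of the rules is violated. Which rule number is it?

4

Fixed tagging: conjunction verb adverb conjunction determiner determiner adjective adverb adjective adjective.
Applying the rules: R1 ✓, R2 ✓, R3 ✓, R4 ✗, R5 ✓.
Only rule 4 fails.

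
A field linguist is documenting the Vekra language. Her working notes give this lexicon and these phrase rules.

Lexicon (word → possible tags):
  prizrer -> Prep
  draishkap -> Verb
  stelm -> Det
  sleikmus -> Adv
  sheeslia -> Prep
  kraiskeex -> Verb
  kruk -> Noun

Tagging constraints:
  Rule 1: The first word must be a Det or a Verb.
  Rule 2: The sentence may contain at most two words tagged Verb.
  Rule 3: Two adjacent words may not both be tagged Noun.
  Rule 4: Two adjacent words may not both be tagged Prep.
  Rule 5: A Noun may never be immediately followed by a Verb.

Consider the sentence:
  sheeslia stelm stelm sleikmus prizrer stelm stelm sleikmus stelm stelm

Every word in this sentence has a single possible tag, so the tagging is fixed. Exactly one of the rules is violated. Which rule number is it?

Fixed tagging: Prep Det Det Adv Prep Det Det Adv Det Det.
Rule check: R1 violated, R2 holds, R3 holds, R4 holds, R5 holds.
Only rule 1 fails.

1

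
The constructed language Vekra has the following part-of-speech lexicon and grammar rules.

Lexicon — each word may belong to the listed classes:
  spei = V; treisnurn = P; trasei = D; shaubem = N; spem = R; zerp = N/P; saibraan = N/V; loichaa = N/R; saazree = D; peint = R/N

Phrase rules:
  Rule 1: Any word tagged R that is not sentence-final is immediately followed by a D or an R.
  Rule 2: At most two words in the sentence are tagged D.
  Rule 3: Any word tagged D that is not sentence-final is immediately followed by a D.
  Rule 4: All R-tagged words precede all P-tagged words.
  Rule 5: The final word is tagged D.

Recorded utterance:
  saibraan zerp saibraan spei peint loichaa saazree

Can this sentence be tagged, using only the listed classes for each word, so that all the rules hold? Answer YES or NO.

Candidates per position — 1:saibraan {N,V}; 2:zerp {N,P}; 3:saibraan {N,V}; 4:spei {V}; 5:peint {R,N}; 6:loichaa {N,R}; 7:saazree {D}.
One satisfying assignment: V P V V N N D.
Verifying each rule — rule 1 satisfied; rule 2 satisfied; rule 3 satisfied; rule 4 satisfied; rule 5 satisfied.

YES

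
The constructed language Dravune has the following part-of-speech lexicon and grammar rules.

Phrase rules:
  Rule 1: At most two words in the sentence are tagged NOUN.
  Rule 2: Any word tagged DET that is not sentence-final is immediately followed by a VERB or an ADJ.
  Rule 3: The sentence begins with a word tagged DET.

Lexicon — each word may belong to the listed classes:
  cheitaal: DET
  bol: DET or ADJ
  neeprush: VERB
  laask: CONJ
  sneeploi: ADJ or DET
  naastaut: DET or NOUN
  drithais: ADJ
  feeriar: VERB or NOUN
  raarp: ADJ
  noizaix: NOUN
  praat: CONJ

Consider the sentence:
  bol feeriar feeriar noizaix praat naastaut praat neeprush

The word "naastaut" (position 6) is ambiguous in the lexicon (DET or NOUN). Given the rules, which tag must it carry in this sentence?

NOUN

Candidates per position — 1:bol {DET,ADJ}; 2:feeriar {VERB,NOUN}; 3:feeriar {VERB,NOUN}; 4:noizaix {NOUN}; 5:praat {CONJ}; 6:naastaut {DET,NOUN}; 7:praat {CONJ}; 8:neeprush {VERB}.
Position 1: tagging it ADJ would leave rule 3 unsatisfiable, so it must be DET.
Position 2: tagging it NOUN would leave rule 2 unsatisfiable, so it must be VERB.
Position 6: tagging it DET would leave rule 2 unsatisfiable, so it must be NOUN.
Position 3: tagging it NOUN would leave rule 1 unsatisfiable, so it must be VERB.
So the tagging must be: DET VERB VERB NOUN CONJ NOUN CONJ VERB.
Rule-by-rule: rule 1 ok; rule 2 ok; rule 3 ok.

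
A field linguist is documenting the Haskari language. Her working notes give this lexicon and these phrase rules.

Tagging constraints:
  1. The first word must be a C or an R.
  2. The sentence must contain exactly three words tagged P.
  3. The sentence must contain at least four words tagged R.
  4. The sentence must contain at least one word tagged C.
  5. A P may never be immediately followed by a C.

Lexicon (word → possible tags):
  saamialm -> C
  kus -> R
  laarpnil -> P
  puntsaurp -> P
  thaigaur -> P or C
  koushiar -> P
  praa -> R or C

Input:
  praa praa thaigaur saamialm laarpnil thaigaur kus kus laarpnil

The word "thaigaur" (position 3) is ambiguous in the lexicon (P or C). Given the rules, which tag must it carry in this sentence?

C

Candidates per position — 1:praa {R,C}; 2:praa {R,C}; 3:thaigaur {P,C}; 4:saamialm {C}; 5:laarpnil {P}; 6:thaigaur {P,C}; 7:kus {R}; 8:kus {R}; 9:laarpnil {P}.
Position 1: C is ruled out by rule 3; that leaves R.
Position 2: C is ruled out by rule 3; that leaves R.
Position 3: P is ruled out by rule 5; that leaves C.
Position 6: C is ruled out by rule 2; that leaves P.
The only consistent sequence is: R R C C P P R R P.
Verifying each rule — rule 1 ok; rule 2 ok; rule 3 ok; rule 4 ok; rule 5 ok.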